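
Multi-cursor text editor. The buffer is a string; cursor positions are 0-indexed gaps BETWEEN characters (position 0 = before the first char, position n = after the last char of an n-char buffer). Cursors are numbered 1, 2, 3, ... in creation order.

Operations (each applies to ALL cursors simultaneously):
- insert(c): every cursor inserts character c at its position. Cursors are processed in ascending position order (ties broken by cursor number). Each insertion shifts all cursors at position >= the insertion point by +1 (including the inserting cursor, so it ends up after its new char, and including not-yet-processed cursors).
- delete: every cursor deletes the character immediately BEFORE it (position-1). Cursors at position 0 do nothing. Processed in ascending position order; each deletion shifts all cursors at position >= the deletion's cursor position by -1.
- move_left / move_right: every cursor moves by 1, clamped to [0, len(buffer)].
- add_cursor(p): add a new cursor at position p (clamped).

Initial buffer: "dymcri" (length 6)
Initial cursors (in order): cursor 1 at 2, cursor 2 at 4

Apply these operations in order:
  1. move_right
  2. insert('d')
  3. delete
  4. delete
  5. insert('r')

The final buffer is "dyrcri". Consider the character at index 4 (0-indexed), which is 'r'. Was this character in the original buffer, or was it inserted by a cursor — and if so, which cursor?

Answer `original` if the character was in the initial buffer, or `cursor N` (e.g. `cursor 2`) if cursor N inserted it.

After op 1 (move_right): buffer="dymcri" (len 6), cursors c1@3 c2@5, authorship ......
After op 2 (insert('d')): buffer="dymdcrdi" (len 8), cursors c1@4 c2@7, authorship ...1..2.
After op 3 (delete): buffer="dymcri" (len 6), cursors c1@3 c2@5, authorship ......
After op 4 (delete): buffer="dyci" (len 4), cursors c1@2 c2@3, authorship ....
After op 5 (insert('r')): buffer="dyrcri" (len 6), cursors c1@3 c2@5, authorship ..1.2.
Authorship (.=original, N=cursor N): . . 1 . 2 .
Index 4: author = 2

Answer: cursor 2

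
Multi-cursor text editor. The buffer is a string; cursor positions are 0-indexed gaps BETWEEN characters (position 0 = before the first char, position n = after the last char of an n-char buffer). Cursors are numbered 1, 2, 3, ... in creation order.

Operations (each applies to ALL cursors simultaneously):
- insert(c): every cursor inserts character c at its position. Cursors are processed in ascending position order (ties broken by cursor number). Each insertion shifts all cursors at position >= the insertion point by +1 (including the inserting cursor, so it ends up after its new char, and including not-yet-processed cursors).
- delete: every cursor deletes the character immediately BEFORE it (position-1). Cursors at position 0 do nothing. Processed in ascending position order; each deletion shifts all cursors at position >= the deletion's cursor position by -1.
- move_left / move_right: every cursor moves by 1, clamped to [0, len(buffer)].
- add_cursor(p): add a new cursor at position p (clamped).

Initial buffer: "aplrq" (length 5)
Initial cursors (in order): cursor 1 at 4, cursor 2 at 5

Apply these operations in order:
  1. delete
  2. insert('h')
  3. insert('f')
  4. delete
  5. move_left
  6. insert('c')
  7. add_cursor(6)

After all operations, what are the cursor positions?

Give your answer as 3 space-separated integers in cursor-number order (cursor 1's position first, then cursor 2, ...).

After op 1 (delete): buffer="apl" (len 3), cursors c1@3 c2@3, authorship ...
After op 2 (insert('h')): buffer="aplhh" (len 5), cursors c1@5 c2@5, authorship ...12
After op 3 (insert('f')): buffer="aplhhff" (len 7), cursors c1@7 c2@7, authorship ...1212
After op 4 (delete): buffer="aplhh" (len 5), cursors c1@5 c2@5, authorship ...12
After op 5 (move_left): buffer="aplhh" (len 5), cursors c1@4 c2@4, authorship ...12
After op 6 (insert('c')): buffer="aplhcch" (len 7), cursors c1@6 c2@6, authorship ...1122
After op 7 (add_cursor(6)): buffer="aplhcch" (len 7), cursors c1@6 c2@6 c3@6, authorship ...1122

Answer: 6 6 6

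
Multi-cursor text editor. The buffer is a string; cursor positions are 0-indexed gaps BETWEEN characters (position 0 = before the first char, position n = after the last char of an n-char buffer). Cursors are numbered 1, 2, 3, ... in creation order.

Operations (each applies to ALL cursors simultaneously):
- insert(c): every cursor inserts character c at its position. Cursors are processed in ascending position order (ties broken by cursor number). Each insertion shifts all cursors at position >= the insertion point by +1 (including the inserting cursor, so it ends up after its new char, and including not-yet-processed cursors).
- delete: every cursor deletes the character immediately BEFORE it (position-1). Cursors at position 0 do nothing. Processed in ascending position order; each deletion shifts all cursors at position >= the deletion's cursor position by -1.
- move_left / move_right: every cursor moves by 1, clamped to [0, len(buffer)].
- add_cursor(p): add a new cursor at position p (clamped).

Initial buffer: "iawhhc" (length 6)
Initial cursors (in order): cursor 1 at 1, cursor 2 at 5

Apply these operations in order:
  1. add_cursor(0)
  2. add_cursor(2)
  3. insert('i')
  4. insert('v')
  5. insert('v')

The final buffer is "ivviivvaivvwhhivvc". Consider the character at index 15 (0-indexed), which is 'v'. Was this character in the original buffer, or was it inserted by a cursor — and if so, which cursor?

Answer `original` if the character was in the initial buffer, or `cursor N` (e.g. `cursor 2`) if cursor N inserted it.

Answer: cursor 2

Derivation:
After op 1 (add_cursor(0)): buffer="iawhhc" (len 6), cursors c3@0 c1@1 c2@5, authorship ......
After op 2 (add_cursor(2)): buffer="iawhhc" (len 6), cursors c3@0 c1@1 c4@2 c2@5, authorship ......
After op 3 (insert('i')): buffer="iiiaiwhhic" (len 10), cursors c3@1 c1@3 c4@5 c2@9, authorship 3.1.4...2.
After op 4 (insert('v')): buffer="iviivaivwhhivc" (len 14), cursors c3@2 c1@5 c4@8 c2@13, authorship 33.11.44...22.
After op 5 (insert('v')): buffer="ivviivvaivvwhhivvc" (len 18), cursors c3@3 c1@7 c4@11 c2@17, authorship 333.111.444...222.
Authorship (.=original, N=cursor N): 3 3 3 . 1 1 1 . 4 4 4 . . . 2 2 2 .
Index 15: author = 2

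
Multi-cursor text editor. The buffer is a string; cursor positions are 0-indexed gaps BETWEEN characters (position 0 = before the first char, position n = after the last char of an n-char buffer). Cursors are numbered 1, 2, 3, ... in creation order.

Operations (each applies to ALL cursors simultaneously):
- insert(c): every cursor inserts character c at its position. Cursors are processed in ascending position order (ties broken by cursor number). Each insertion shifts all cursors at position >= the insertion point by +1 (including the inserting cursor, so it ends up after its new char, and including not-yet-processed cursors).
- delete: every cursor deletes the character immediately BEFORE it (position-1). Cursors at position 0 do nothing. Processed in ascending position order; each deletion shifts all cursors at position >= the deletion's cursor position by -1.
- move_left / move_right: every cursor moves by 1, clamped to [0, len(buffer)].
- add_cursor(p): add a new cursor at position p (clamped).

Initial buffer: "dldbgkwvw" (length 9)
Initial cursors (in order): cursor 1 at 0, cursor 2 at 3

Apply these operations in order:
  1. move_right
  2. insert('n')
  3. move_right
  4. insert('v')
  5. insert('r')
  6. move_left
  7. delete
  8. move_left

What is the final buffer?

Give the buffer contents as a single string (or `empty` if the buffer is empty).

Answer: dnlrdbngrkwvw

Derivation:
After op 1 (move_right): buffer="dldbgkwvw" (len 9), cursors c1@1 c2@4, authorship .........
After op 2 (insert('n')): buffer="dnldbngkwvw" (len 11), cursors c1@2 c2@6, authorship .1...2.....
After op 3 (move_right): buffer="dnldbngkwvw" (len 11), cursors c1@3 c2@7, authorship .1...2.....
After op 4 (insert('v')): buffer="dnlvdbngvkwvw" (len 13), cursors c1@4 c2@9, authorship .1.1..2.2....
After op 5 (insert('r')): buffer="dnlvrdbngvrkwvw" (len 15), cursors c1@5 c2@11, authorship .1.11..2.22....
After op 6 (move_left): buffer="dnlvrdbngvrkwvw" (len 15), cursors c1@4 c2@10, authorship .1.11..2.22....
After op 7 (delete): buffer="dnlrdbngrkwvw" (len 13), cursors c1@3 c2@8, authorship .1.1..2.2....
After op 8 (move_left): buffer="dnlrdbngrkwvw" (len 13), cursors c1@2 c2@7, authorship .1.1..2.2....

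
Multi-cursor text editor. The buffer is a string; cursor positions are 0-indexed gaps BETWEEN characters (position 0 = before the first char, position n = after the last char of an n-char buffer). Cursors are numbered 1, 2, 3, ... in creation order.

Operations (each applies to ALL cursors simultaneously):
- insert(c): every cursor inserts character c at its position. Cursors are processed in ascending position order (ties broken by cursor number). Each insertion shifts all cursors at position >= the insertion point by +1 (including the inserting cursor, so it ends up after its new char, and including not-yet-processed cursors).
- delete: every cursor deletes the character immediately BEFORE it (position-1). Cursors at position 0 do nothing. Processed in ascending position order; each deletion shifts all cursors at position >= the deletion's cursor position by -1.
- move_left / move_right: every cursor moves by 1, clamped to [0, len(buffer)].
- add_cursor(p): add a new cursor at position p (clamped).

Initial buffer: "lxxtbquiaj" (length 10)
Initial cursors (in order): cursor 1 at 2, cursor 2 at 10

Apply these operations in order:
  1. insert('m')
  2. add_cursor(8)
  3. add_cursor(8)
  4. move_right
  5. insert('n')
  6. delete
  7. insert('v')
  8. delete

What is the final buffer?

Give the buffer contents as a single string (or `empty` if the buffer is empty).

Answer: lxmxtbquiajm

Derivation:
After op 1 (insert('m')): buffer="lxmxtbquiajm" (len 12), cursors c1@3 c2@12, authorship ..1........2
After op 2 (add_cursor(8)): buffer="lxmxtbquiajm" (len 12), cursors c1@3 c3@8 c2@12, authorship ..1........2
After op 3 (add_cursor(8)): buffer="lxmxtbquiajm" (len 12), cursors c1@3 c3@8 c4@8 c2@12, authorship ..1........2
After op 4 (move_right): buffer="lxmxtbquiajm" (len 12), cursors c1@4 c3@9 c4@9 c2@12, authorship ..1........2
After op 5 (insert('n')): buffer="lxmxntbquinnajmn" (len 16), cursors c1@5 c3@12 c4@12 c2@16, authorship ..1.1.....34..22
After op 6 (delete): buffer="lxmxtbquiajm" (len 12), cursors c1@4 c3@9 c4@9 c2@12, authorship ..1........2
After op 7 (insert('v')): buffer="lxmxvtbquivvajmv" (len 16), cursors c1@5 c3@12 c4@12 c2@16, authorship ..1.1.....34..22
After op 8 (delete): buffer="lxmxtbquiajm" (len 12), cursors c1@4 c3@9 c4@9 c2@12, authorship ..1........2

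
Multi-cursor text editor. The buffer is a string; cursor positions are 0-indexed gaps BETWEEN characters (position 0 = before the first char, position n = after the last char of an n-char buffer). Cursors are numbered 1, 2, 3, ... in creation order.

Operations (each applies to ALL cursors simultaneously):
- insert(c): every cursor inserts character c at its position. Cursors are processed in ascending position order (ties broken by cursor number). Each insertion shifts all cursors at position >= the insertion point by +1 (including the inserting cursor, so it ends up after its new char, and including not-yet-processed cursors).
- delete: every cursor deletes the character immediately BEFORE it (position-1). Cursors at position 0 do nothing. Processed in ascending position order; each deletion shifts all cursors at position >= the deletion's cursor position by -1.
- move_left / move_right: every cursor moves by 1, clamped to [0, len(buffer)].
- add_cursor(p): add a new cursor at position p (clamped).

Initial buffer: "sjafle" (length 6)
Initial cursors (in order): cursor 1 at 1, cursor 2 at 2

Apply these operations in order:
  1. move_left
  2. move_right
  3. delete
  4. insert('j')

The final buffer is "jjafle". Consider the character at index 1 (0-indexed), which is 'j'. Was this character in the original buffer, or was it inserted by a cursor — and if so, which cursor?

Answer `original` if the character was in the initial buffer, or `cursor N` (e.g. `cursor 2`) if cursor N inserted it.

After op 1 (move_left): buffer="sjafle" (len 6), cursors c1@0 c2@1, authorship ......
After op 2 (move_right): buffer="sjafle" (len 6), cursors c1@1 c2@2, authorship ......
After op 3 (delete): buffer="afle" (len 4), cursors c1@0 c2@0, authorship ....
After op 4 (insert('j')): buffer="jjafle" (len 6), cursors c1@2 c2@2, authorship 12....
Authorship (.=original, N=cursor N): 1 2 . . . .
Index 1: author = 2

Answer: cursor 2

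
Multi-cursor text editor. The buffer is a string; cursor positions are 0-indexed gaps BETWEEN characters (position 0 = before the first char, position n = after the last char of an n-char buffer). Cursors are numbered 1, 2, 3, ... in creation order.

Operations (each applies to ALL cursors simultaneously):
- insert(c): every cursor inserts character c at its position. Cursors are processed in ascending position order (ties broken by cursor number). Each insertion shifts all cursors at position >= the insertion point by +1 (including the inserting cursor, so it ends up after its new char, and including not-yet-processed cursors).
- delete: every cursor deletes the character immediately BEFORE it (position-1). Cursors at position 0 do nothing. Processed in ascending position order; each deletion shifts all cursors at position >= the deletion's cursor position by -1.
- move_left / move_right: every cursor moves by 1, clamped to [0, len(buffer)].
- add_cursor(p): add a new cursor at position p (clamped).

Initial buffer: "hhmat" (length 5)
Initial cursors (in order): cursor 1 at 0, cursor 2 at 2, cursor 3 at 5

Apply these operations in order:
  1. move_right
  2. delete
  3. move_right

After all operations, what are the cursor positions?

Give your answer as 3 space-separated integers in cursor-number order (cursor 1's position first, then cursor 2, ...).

Answer: 1 2 2

Derivation:
After op 1 (move_right): buffer="hhmat" (len 5), cursors c1@1 c2@3 c3@5, authorship .....
After op 2 (delete): buffer="ha" (len 2), cursors c1@0 c2@1 c3@2, authorship ..
After op 3 (move_right): buffer="ha" (len 2), cursors c1@1 c2@2 c3@2, authorship ..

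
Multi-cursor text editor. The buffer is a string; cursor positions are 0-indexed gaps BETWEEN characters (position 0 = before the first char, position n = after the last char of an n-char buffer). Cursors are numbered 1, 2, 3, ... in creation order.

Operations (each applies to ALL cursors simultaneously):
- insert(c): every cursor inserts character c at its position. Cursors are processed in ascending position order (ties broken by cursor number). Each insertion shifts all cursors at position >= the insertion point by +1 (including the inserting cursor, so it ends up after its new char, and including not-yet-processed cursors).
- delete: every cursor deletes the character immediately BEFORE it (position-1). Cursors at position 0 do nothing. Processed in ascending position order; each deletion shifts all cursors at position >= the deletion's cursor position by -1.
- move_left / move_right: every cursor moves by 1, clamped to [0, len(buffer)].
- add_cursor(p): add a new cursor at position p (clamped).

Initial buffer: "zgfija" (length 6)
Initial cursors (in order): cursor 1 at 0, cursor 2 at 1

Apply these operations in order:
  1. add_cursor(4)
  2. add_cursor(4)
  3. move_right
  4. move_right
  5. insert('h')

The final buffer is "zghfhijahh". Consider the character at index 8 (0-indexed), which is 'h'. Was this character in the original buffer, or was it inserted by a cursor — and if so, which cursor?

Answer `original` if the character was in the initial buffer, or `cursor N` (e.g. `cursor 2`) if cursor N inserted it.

After op 1 (add_cursor(4)): buffer="zgfija" (len 6), cursors c1@0 c2@1 c3@4, authorship ......
After op 2 (add_cursor(4)): buffer="zgfija" (len 6), cursors c1@0 c2@1 c3@4 c4@4, authorship ......
After op 3 (move_right): buffer="zgfija" (len 6), cursors c1@1 c2@2 c3@5 c4@5, authorship ......
After op 4 (move_right): buffer="zgfija" (len 6), cursors c1@2 c2@3 c3@6 c4@6, authorship ......
After op 5 (insert('h')): buffer="zghfhijahh" (len 10), cursors c1@3 c2@5 c3@10 c4@10, authorship ..1.2...34
Authorship (.=original, N=cursor N): . . 1 . 2 . . . 3 4
Index 8: author = 3

Answer: cursor 3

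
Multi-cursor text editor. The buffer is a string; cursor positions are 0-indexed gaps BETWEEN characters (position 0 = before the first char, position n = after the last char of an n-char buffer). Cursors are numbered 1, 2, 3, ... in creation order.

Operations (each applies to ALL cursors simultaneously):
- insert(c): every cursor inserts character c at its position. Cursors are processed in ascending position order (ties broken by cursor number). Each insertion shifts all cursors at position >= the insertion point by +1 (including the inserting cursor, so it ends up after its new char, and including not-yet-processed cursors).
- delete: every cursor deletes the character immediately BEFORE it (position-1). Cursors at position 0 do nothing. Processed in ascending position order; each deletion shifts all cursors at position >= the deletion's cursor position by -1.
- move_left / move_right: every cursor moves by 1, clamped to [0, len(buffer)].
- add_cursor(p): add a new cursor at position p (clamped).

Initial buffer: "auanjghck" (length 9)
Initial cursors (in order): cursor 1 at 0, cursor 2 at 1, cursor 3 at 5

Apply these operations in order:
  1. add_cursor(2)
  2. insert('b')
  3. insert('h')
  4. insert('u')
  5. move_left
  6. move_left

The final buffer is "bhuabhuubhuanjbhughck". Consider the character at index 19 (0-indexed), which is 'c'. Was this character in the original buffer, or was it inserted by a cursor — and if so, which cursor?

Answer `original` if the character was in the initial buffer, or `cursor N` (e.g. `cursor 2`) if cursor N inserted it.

Answer: original

Derivation:
After op 1 (add_cursor(2)): buffer="auanjghck" (len 9), cursors c1@0 c2@1 c4@2 c3@5, authorship .........
After op 2 (insert('b')): buffer="babubanjbghck" (len 13), cursors c1@1 c2@3 c4@5 c3@9, authorship 1.2.4...3....
After op 3 (insert('h')): buffer="bhabhubhanjbhghck" (len 17), cursors c1@2 c2@5 c4@8 c3@13, authorship 11.22.44...33....
After op 4 (insert('u')): buffer="bhuabhuubhuanjbhughck" (len 21), cursors c1@3 c2@7 c4@11 c3@17, authorship 111.222.444...333....
After op 5 (move_left): buffer="bhuabhuubhuanjbhughck" (len 21), cursors c1@2 c2@6 c4@10 c3@16, authorship 111.222.444...333....
After op 6 (move_left): buffer="bhuabhuubhuanjbhughck" (len 21), cursors c1@1 c2@5 c4@9 c3@15, authorship 111.222.444...333....
Authorship (.=original, N=cursor N): 1 1 1 . 2 2 2 . 4 4 4 . . . 3 3 3 . . . .
Index 19: author = original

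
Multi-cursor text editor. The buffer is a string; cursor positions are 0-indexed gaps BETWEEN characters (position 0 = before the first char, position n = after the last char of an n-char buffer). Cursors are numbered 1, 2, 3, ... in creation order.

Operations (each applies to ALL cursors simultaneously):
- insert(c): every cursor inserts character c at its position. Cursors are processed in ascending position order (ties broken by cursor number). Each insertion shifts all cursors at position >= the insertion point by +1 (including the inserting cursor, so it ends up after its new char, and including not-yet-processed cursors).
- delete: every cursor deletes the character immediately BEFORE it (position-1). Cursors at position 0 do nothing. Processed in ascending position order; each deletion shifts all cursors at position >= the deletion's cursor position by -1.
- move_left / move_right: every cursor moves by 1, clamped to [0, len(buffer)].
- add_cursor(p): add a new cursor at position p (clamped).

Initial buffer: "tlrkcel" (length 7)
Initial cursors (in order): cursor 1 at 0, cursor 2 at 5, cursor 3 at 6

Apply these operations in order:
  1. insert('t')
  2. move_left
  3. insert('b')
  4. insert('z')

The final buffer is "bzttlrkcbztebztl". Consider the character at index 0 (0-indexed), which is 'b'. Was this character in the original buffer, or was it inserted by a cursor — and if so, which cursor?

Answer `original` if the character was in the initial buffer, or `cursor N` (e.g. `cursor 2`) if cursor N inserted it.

After op 1 (insert('t')): buffer="ttlrkctetl" (len 10), cursors c1@1 c2@7 c3@9, authorship 1.....2.3.
After op 2 (move_left): buffer="ttlrkctetl" (len 10), cursors c1@0 c2@6 c3@8, authorship 1.....2.3.
After op 3 (insert('b')): buffer="bttlrkcbtebtl" (len 13), cursors c1@1 c2@8 c3@11, authorship 11.....22.33.
After op 4 (insert('z')): buffer="bzttlrkcbztebztl" (len 16), cursors c1@2 c2@10 c3@14, authorship 111.....222.333.
Authorship (.=original, N=cursor N): 1 1 1 . . . . . 2 2 2 . 3 3 3 .
Index 0: author = 1

Answer: cursor 1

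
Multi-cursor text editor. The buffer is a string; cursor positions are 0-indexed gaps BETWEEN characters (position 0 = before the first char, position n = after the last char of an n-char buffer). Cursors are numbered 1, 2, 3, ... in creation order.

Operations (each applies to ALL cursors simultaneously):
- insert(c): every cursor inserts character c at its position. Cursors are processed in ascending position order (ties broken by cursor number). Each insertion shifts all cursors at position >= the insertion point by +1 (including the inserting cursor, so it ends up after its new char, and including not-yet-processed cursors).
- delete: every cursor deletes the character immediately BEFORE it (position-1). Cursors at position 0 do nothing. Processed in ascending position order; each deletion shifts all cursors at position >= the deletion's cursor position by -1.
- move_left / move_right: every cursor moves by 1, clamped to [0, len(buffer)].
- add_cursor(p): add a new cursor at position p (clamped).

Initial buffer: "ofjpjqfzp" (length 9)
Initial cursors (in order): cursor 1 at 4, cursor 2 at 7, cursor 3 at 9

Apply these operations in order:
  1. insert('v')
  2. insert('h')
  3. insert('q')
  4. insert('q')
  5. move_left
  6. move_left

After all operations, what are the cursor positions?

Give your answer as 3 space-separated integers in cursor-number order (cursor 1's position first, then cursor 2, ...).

Answer: 6 13 19

Derivation:
After op 1 (insert('v')): buffer="ofjpvjqfvzpv" (len 12), cursors c1@5 c2@9 c3@12, authorship ....1...2..3
After op 2 (insert('h')): buffer="ofjpvhjqfvhzpvh" (len 15), cursors c1@6 c2@11 c3@15, authorship ....11...22..33
After op 3 (insert('q')): buffer="ofjpvhqjqfvhqzpvhq" (len 18), cursors c1@7 c2@13 c3@18, authorship ....111...222..333
After op 4 (insert('q')): buffer="ofjpvhqqjqfvhqqzpvhqq" (len 21), cursors c1@8 c2@15 c3@21, authorship ....1111...2222..3333
After op 5 (move_left): buffer="ofjpvhqqjqfvhqqzpvhqq" (len 21), cursors c1@7 c2@14 c3@20, authorship ....1111...2222..3333
After op 6 (move_left): buffer="ofjpvhqqjqfvhqqzpvhqq" (len 21), cursors c1@6 c2@13 c3@19, authorship ....1111...2222..3333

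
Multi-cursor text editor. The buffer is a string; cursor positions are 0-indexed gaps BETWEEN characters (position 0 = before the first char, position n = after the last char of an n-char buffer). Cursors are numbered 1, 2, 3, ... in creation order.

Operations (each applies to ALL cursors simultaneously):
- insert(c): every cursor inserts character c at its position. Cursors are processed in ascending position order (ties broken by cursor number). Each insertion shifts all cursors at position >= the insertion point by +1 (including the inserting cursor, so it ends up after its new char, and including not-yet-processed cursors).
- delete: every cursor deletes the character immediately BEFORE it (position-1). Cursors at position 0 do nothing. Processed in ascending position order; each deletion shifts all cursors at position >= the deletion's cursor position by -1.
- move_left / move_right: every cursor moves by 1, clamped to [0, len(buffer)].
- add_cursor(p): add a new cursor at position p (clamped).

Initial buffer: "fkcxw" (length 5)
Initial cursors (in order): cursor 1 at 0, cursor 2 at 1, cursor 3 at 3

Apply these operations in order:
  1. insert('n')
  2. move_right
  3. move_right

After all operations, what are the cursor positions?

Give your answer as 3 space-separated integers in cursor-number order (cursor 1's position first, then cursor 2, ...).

Answer: 3 5 8

Derivation:
After op 1 (insert('n')): buffer="nfnkcnxw" (len 8), cursors c1@1 c2@3 c3@6, authorship 1.2..3..
After op 2 (move_right): buffer="nfnkcnxw" (len 8), cursors c1@2 c2@4 c3@7, authorship 1.2..3..
After op 3 (move_right): buffer="nfnkcnxw" (len 8), cursors c1@3 c2@5 c3@8, authorship 1.2..3..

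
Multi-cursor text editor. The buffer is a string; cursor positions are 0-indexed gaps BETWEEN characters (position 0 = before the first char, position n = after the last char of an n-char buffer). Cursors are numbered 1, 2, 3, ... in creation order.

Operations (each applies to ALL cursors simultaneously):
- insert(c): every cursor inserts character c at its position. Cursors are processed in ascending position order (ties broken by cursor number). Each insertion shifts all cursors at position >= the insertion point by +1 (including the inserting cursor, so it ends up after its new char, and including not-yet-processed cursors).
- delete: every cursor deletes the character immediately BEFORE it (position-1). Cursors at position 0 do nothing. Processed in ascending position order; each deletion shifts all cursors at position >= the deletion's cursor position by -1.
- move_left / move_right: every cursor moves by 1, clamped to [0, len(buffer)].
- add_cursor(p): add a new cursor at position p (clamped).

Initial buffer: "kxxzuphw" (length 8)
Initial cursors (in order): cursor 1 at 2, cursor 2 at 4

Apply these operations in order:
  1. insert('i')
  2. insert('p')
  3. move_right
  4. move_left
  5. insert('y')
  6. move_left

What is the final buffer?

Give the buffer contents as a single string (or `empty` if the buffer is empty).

After op 1 (insert('i')): buffer="kxixziuphw" (len 10), cursors c1@3 c2@6, authorship ..1..2....
After op 2 (insert('p')): buffer="kxipxzipuphw" (len 12), cursors c1@4 c2@8, authorship ..11..22....
After op 3 (move_right): buffer="kxipxzipuphw" (len 12), cursors c1@5 c2@9, authorship ..11..22....
After op 4 (move_left): buffer="kxipxzipuphw" (len 12), cursors c1@4 c2@8, authorship ..11..22....
After op 5 (insert('y')): buffer="kxipyxzipyuphw" (len 14), cursors c1@5 c2@10, authorship ..111..222....
After op 6 (move_left): buffer="kxipyxzipyuphw" (len 14), cursors c1@4 c2@9, authorship ..111..222....

Answer: kxipyxzipyuphw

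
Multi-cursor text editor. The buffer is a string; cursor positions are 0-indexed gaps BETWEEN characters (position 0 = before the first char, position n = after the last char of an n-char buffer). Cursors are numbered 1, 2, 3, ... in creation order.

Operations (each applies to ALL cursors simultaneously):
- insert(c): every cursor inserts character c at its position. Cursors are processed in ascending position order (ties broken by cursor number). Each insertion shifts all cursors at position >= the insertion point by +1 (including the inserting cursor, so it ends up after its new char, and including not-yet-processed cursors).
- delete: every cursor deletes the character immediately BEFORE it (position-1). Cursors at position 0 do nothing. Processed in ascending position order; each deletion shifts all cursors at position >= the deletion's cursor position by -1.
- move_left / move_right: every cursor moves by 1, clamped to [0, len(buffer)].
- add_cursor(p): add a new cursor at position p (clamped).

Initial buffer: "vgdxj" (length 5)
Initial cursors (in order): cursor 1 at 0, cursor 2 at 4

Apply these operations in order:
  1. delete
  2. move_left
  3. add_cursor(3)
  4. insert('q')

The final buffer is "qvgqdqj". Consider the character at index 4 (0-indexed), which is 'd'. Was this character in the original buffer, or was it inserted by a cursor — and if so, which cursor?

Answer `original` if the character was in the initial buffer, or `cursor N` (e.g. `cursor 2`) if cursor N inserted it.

Answer: original

Derivation:
After op 1 (delete): buffer="vgdj" (len 4), cursors c1@0 c2@3, authorship ....
After op 2 (move_left): buffer="vgdj" (len 4), cursors c1@0 c2@2, authorship ....
After op 3 (add_cursor(3)): buffer="vgdj" (len 4), cursors c1@0 c2@2 c3@3, authorship ....
After op 4 (insert('q')): buffer="qvgqdqj" (len 7), cursors c1@1 c2@4 c3@6, authorship 1..2.3.
Authorship (.=original, N=cursor N): 1 . . 2 . 3 .
Index 4: author = original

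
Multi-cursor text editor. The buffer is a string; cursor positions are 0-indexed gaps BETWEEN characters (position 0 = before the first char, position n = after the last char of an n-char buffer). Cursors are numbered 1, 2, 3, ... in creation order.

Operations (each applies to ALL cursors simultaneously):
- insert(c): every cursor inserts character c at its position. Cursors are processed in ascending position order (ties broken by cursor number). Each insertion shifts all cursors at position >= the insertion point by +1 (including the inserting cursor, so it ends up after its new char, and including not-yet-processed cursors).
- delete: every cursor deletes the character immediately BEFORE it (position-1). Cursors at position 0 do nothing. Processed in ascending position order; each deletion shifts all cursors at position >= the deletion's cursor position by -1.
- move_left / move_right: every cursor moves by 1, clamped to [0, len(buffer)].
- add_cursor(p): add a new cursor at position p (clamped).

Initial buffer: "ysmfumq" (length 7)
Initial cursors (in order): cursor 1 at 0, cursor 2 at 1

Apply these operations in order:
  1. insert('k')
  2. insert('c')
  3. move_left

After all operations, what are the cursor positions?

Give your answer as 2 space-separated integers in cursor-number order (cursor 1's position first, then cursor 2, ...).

Answer: 1 4

Derivation:
After op 1 (insert('k')): buffer="kyksmfumq" (len 9), cursors c1@1 c2@3, authorship 1.2......
After op 2 (insert('c')): buffer="kcykcsmfumq" (len 11), cursors c1@2 c2@5, authorship 11.22......
After op 3 (move_left): buffer="kcykcsmfumq" (len 11), cursors c1@1 c2@4, authorship 11.22......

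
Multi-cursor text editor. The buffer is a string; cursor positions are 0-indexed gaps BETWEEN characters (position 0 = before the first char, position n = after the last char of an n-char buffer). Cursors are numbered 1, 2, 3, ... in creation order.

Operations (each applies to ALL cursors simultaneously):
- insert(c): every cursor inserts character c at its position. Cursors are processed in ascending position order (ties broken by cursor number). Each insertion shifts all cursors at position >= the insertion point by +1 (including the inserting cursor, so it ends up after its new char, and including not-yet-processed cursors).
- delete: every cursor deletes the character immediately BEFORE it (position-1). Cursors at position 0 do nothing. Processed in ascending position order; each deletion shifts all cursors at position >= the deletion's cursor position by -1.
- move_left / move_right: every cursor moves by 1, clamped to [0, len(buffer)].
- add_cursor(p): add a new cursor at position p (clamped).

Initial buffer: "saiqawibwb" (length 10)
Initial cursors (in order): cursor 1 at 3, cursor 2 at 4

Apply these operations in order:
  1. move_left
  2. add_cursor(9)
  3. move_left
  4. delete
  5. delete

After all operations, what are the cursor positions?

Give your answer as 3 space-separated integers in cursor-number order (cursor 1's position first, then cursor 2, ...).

Answer: 0 0 4

Derivation:
After op 1 (move_left): buffer="saiqawibwb" (len 10), cursors c1@2 c2@3, authorship ..........
After op 2 (add_cursor(9)): buffer="saiqawibwb" (len 10), cursors c1@2 c2@3 c3@9, authorship ..........
After op 3 (move_left): buffer="saiqawibwb" (len 10), cursors c1@1 c2@2 c3@8, authorship ..........
After op 4 (delete): buffer="iqawiwb" (len 7), cursors c1@0 c2@0 c3@5, authorship .......
After op 5 (delete): buffer="iqawwb" (len 6), cursors c1@0 c2@0 c3@4, authorship ......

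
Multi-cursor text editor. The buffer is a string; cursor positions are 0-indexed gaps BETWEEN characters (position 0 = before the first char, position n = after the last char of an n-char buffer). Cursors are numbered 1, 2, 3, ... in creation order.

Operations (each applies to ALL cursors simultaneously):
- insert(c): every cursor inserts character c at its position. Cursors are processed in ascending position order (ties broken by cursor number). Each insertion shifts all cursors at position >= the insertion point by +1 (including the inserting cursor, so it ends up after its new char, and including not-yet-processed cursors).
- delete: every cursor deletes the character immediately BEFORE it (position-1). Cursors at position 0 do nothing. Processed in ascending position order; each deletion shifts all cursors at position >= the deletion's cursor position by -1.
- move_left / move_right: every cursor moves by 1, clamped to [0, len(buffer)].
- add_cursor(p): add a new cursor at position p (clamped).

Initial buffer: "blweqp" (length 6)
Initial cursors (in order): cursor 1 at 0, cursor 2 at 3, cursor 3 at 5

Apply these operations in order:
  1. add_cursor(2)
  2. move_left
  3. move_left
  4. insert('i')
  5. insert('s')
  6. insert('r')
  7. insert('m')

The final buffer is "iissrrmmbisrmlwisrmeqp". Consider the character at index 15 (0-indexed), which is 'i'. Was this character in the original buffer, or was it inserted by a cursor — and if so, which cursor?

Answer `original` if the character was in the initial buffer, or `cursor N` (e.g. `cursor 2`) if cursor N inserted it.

Answer: cursor 3

Derivation:
After op 1 (add_cursor(2)): buffer="blweqp" (len 6), cursors c1@0 c4@2 c2@3 c3@5, authorship ......
After op 2 (move_left): buffer="blweqp" (len 6), cursors c1@0 c4@1 c2@2 c3@4, authorship ......
After op 3 (move_left): buffer="blweqp" (len 6), cursors c1@0 c4@0 c2@1 c3@3, authorship ......
After op 4 (insert('i')): buffer="iibilwieqp" (len 10), cursors c1@2 c4@2 c2@4 c3@7, authorship 14.2..3...
After op 5 (insert('s')): buffer="iissbislwiseqp" (len 14), cursors c1@4 c4@4 c2@7 c3@11, authorship 1414.22..33...
After op 6 (insert('r')): buffer="iissrrbisrlwisreqp" (len 18), cursors c1@6 c4@6 c2@10 c3@15, authorship 141414.222..333...
After op 7 (insert('m')): buffer="iissrrmmbisrmlwisrmeqp" (len 22), cursors c1@8 c4@8 c2@13 c3@19, authorship 14141414.2222..3333...
Authorship (.=original, N=cursor N): 1 4 1 4 1 4 1 4 . 2 2 2 2 . . 3 3 3 3 . . .
Index 15: author = 3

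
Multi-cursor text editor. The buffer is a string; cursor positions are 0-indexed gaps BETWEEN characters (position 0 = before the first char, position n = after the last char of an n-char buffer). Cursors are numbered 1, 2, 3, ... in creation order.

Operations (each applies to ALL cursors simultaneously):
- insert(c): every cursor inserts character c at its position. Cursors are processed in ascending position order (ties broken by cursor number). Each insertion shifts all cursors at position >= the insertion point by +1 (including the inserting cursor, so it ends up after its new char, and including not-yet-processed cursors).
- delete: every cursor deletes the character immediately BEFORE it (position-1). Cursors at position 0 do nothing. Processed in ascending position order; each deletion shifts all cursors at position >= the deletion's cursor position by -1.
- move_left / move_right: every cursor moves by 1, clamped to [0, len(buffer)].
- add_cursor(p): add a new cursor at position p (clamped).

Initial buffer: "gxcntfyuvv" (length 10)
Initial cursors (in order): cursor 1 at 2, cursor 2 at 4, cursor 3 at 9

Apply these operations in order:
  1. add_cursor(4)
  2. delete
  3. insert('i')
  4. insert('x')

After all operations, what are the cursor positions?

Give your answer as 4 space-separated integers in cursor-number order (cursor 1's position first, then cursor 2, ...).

Answer: 7 7 13 7

Derivation:
After op 1 (add_cursor(4)): buffer="gxcntfyuvv" (len 10), cursors c1@2 c2@4 c4@4 c3@9, authorship ..........
After op 2 (delete): buffer="gtfyuv" (len 6), cursors c1@1 c2@1 c4@1 c3@5, authorship ......
After op 3 (insert('i')): buffer="giiitfyuiv" (len 10), cursors c1@4 c2@4 c4@4 c3@9, authorship .124....3.
After op 4 (insert('x')): buffer="giiixxxtfyuixv" (len 14), cursors c1@7 c2@7 c4@7 c3@13, authorship .124124....33.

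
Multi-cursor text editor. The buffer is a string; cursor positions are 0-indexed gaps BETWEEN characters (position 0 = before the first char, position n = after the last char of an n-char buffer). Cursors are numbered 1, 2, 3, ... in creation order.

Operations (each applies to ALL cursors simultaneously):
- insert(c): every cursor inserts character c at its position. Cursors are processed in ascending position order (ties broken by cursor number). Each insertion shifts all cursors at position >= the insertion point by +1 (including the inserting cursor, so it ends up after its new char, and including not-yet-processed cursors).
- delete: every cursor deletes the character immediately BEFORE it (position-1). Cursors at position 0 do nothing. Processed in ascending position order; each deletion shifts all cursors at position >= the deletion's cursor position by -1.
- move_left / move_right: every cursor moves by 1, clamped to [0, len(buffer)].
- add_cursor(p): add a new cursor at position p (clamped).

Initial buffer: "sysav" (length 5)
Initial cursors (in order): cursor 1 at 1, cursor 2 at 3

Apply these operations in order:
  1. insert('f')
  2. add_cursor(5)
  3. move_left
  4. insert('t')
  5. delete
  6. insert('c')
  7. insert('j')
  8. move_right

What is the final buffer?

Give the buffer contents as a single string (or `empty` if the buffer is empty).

Answer: scjfysccjjfav

Derivation:
After op 1 (insert('f')): buffer="sfysfav" (len 7), cursors c1@2 c2@5, authorship .1..2..
After op 2 (add_cursor(5)): buffer="sfysfav" (len 7), cursors c1@2 c2@5 c3@5, authorship .1..2..
After op 3 (move_left): buffer="sfysfav" (len 7), cursors c1@1 c2@4 c3@4, authorship .1..2..
After op 4 (insert('t')): buffer="stfysttfav" (len 10), cursors c1@2 c2@7 c3@7, authorship .11..232..
After op 5 (delete): buffer="sfysfav" (len 7), cursors c1@1 c2@4 c3@4, authorship .1..2..
After op 6 (insert('c')): buffer="scfysccfav" (len 10), cursors c1@2 c2@7 c3@7, authorship .11..232..
After op 7 (insert('j')): buffer="scjfysccjjfav" (len 13), cursors c1@3 c2@10 c3@10, authorship .111..23232..
After op 8 (move_right): buffer="scjfysccjjfav" (len 13), cursors c1@4 c2@11 c3@11, authorship .111..23232..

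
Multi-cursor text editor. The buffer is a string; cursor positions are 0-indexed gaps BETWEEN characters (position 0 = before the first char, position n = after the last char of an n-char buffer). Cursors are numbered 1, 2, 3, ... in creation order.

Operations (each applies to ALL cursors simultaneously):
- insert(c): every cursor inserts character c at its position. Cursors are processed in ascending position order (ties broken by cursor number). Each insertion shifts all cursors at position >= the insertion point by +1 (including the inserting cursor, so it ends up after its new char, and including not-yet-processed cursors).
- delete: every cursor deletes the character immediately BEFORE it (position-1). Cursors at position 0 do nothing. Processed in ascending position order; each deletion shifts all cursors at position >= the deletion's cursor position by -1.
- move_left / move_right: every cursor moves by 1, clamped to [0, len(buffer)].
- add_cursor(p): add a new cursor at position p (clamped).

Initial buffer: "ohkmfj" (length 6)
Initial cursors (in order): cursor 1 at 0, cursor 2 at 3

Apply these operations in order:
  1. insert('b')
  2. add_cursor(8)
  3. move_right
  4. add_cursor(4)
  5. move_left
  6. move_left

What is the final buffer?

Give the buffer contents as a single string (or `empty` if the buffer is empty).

Answer: bohkbmfj

Derivation:
After op 1 (insert('b')): buffer="bohkbmfj" (len 8), cursors c1@1 c2@5, authorship 1...2...
After op 2 (add_cursor(8)): buffer="bohkbmfj" (len 8), cursors c1@1 c2@5 c3@8, authorship 1...2...
After op 3 (move_right): buffer="bohkbmfj" (len 8), cursors c1@2 c2@6 c3@8, authorship 1...2...
After op 4 (add_cursor(4)): buffer="bohkbmfj" (len 8), cursors c1@2 c4@4 c2@6 c3@8, authorship 1...2...
After op 5 (move_left): buffer="bohkbmfj" (len 8), cursors c1@1 c4@3 c2@5 c3@7, authorship 1...2...
After op 6 (move_left): buffer="bohkbmfj" (len 8), cursors c1@0 c4@2 c2@4 c3@6, authorship 1...2...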